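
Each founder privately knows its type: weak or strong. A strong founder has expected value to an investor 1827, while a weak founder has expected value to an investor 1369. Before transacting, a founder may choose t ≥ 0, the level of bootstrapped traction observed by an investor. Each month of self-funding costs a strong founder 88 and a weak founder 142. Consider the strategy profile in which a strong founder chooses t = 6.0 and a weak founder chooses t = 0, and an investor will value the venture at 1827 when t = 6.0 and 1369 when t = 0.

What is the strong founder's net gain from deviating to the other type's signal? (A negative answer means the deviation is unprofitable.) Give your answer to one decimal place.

Playing t = 6.0 the strong founder receives 1827 − 88 × 6.0 = 1299.
Deviating to t = 0 yields 1369 instead.
Gain from deviating: 1369 − 1299 = 70.0.
The gain is positive, so the strong type's incentive-compatibility constraint is violated — this profile is not a separating equilibrium.

70.0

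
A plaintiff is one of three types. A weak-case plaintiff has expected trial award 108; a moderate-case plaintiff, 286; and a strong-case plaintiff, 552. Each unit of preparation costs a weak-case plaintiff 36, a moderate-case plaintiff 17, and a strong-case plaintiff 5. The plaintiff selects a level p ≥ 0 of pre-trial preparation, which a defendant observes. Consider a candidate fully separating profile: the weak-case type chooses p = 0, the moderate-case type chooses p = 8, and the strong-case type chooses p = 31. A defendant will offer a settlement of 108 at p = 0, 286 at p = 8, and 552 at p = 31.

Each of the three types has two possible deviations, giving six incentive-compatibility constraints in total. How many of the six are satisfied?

6

Weak-case (own payoff 108): to p=8 gives 286 − 36×8 = -2 → no gain ✓; to p=31 gives 552 − 36×31 = -564 → no gain ✓.
Moderate-case (own payoff 286 − 17×8 = 150): to p=0 gives 108 → no gain ✓; to p=31 gives 552 − 17×31 = 25 → no gain ✓.
Strong-case (own payoff 552 − 5×31 = 397): to p=0 gives 108 → no gain ✓; to p=8 gives 286 − 5×8 = 246 → no gain ✓.
6 of the 6 constraints hold; this profile is a separating equilibrium.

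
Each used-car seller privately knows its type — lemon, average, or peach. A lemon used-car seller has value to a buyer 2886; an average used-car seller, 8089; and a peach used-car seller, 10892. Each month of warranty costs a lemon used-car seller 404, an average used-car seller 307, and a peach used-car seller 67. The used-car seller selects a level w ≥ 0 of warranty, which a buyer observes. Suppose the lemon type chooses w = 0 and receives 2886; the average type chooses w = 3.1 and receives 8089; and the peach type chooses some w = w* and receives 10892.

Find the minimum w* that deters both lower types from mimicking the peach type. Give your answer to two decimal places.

Lemon type (on-path payoff 2886) won't mimic when 2886 ≥ 10892 − 404·w*, i.e. w* ≥ 19.82.
Average type (on-path payoff 8089 − 307×3.1 = 7137.3) won't mimic when 7137.3 ≥ 10892 − 307·w*, i.e. w* ≥ 12.23.
Both must hold, so w* = max(19.82, 12.23) = 19.82. The lemon type's constraint binds.

19.82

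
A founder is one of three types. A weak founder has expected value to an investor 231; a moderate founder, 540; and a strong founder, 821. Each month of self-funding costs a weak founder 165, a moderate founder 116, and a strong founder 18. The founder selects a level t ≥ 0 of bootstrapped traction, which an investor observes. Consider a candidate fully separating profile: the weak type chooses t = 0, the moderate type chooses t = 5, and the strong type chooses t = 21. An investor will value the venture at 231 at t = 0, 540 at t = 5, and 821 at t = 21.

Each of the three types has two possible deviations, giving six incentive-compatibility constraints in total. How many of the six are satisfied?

Strong (own payoff 821 − 18×21 = 443): to t=0 gives 231 → no gain ✓; to t=5 gives 540 − 18×5 = 450 → profitable ✗.
Weak (own payoff 231): to t=5 gives 540 − 165×5 = -285 → no gain ✓; to t=21 gives 821 − 165×21 = -2644 → no gain ✓.
Moderate (own payoff 540 − 116×5 = -40): to t=0 gives 231 → profitable ✗; to t=21 gives 821 − 116×21 = -1615 → no gain ✓.
4 of the 6 constraints hold; not an equilibrium.

4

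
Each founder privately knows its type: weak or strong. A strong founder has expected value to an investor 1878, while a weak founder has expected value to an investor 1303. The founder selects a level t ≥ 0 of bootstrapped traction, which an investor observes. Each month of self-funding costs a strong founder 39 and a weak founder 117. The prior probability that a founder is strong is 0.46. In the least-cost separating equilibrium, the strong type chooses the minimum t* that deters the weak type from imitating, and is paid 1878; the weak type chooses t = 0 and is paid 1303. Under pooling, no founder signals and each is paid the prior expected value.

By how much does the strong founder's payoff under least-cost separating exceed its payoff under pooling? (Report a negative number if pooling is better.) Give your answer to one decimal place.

Least-cost separating signal: t* solves 1303 = 1878 − 117·t*, so t* = (1878 − 1303)/117 ≈ 4.9145.
Strong type's separating payoff: 1878 − 39 × t* = 1878 − 39 × (1878 − 1303)/117 = 1878 − 22425/117 ≈ 1686.333.
Pooling payoff: 0.46 × 1878 + 0.54 × 1303 = 1567.5.
Difference: 1686.333 − 1567.5 = 118.833, i.e. 118.8 to one decimal place.
The strong type prefers to separate.

118.8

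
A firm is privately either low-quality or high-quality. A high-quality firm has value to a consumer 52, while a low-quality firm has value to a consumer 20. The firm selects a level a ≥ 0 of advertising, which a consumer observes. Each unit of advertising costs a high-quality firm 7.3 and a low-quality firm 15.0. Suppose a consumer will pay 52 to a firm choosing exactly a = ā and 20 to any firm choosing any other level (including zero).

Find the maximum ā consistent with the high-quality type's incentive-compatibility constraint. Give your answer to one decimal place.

Choosing ā yields the high-quality type 52 − 7.3·ā; choosing zero yields 20.
The high-quality type is indifferent at 52 − 7.3·ā = 20, i.e. ā = (52 − 20) / 7.3 ≈ 4.4.
For any ā above 4.4 the high-quality type would rather pool at zero, so separation collapses.

4.4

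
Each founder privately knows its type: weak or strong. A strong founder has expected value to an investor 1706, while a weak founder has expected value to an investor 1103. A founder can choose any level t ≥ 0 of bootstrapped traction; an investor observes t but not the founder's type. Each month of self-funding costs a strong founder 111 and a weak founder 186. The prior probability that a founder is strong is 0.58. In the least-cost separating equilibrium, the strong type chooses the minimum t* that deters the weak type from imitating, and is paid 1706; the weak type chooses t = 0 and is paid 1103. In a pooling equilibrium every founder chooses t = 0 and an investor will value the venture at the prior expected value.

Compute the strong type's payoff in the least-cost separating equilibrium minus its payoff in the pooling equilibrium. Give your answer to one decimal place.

-106.6

Least-cost separating signal: t* solves 1103 = 1706 − 186·t*, so t* = (1706 − 1103)/186 ≈ 3.2419.
Strong type's separating payoff: 1706 − 111 × t* = 1706 − 111 × (1706 − 1103)/186 = 1706 − 66933/186 ≈ 1346.145.
Pooling payoff: 0.58 × 1706 + 0.42 × 1103 = 1452.74.
Difference: 1346.145 − 1452.74 = -106.595, i.e. -106.6 to one decimal place.
The strong type would prefer the pooling outcome.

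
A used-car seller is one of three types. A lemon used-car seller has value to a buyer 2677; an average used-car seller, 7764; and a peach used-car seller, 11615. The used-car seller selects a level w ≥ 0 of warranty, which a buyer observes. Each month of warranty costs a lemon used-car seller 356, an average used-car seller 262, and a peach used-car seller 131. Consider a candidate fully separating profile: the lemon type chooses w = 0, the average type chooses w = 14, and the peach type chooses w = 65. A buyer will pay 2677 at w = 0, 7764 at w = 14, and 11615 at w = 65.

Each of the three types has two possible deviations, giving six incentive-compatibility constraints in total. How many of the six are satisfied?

Peach (own payoff 11615 − 131×65 = 3100): to w=0 gives 2677 → no gain ✓; to w=14 gives 7764 − 131×14 = 5930 → profitable ✗.
Lemon (own payoff 2677): to w=14 gives 7764 − 356×14 = 2780 → profitable ✗; to w=65 gives 11615 − 356×65 = -11525 → no gain ✓.
Average (own payoff 7764 − 262×14 = 4096): to w=0 gives 2677 → no gain ✓; to w=65 gives 11615 − 262×65 = -5415 → no gain ✓.
4 of the 6 constraints hold; not an equilibrium.

4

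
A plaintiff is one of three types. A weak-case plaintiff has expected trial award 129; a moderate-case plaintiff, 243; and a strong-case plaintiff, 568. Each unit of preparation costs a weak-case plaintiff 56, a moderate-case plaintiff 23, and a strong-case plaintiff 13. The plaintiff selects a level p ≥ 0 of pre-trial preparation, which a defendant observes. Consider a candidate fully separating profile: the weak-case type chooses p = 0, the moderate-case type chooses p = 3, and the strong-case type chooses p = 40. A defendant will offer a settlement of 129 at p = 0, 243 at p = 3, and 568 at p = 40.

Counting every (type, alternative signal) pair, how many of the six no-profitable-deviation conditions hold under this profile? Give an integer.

4

Strong-case (own payoff 568 − 13×40 = 48): to p=0 gives 129 → profitable ✗; to p=3 gives 243 − 13×3 = 204 → profitable ✗.
Weak-case (own payoff 129): to p=3 gives 243 − 56×3 = 75 → no gain ✓; to p=40 gives 568 − 56×40 = -1672 → no gain ✓.
Moderate-case (own payoff 243 − 23×3 = 174): to p=0 gives 129 → no gain ✓; to p=40 gives 568 − 23×40 = -352 → no gain ✓.
4 of the 6 constraints hold; not an equilibrium.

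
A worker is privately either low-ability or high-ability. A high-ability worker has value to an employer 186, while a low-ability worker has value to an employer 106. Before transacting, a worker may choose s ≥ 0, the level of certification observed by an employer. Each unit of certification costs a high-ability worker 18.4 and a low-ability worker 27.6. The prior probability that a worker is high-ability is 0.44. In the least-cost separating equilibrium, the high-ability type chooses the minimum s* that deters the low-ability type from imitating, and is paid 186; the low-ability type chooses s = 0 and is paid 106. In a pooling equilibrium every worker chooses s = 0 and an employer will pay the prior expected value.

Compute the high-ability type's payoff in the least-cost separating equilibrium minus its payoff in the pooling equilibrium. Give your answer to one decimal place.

Least-cost separating signal: s* solves 106 = 186 − 27.6·s*, so s* = (186 − 106)/27.6 ≈ 2.8986.
High-ability type's separating payoff: 186 − 18.4 × s* = 186 − 18.4 × (186 − 106)/27.6 = 186 − 1472/27.6 ≈ 132.667.
Pooling payoff: 0.44 × 186 + 0.56 × 106 = 141.2.
Difference: 132.667 − 141.2 = -8.533, i.e. -8.5 to one decimal place.
The high-ability type would prefer the pooling outcome.

-8.5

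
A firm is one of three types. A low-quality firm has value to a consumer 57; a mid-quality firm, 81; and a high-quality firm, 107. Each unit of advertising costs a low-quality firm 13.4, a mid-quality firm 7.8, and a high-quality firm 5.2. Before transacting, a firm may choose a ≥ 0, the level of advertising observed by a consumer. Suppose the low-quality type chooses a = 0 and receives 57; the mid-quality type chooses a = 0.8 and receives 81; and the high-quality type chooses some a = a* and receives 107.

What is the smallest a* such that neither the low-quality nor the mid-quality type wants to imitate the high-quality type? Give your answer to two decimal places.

4.13

Low-quality type (on-path payoff 57) won't mimic when 57 ≥ 107 − 13.4·a*, i.e. a* ≥ 3.73.
Mid-quality type (on-path payoff 81 − 7.8×0.8 = 74.76) won't mimic when 74.76 ≥ 107 − 7.8·a*, i.e. a* ≥ 4.13.
Both must hold, so a* = max(3.73, 4.13) = 4.13. The mid-quality type's constraint binds.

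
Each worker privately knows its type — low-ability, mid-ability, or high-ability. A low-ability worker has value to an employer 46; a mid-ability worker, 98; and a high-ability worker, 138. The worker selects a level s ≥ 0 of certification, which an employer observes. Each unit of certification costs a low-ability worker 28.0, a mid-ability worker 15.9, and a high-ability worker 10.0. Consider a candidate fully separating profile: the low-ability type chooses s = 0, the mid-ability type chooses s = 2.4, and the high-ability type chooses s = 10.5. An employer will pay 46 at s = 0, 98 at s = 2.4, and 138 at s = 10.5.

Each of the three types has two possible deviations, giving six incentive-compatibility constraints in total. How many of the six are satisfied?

4

High-ability (own payoff 138 − 10.0×10.5 = 33): to s=0 gives 46 → profitable ✗; to s=2.4 gives 98 − 10.0×2.4 = 74 → profitable ✗.
Mid-ability (own payoff 98 − 15.9×2.4 = 59.84): to s=0 gives 46 → no gain ✓; to s=10.5 gives 138 − 15.9×10.5 = -28.95 → no gain ✓.
Low-ability (own payoff 46): to s=2.4 gives 98 − 28.0×2.4 = 30.8 → no gain ✓; to s=10.5 gives 138 − 28.0×10.5 = -156 → no gain ✓.
4 of the 6 constraints hold; not an equilibrium.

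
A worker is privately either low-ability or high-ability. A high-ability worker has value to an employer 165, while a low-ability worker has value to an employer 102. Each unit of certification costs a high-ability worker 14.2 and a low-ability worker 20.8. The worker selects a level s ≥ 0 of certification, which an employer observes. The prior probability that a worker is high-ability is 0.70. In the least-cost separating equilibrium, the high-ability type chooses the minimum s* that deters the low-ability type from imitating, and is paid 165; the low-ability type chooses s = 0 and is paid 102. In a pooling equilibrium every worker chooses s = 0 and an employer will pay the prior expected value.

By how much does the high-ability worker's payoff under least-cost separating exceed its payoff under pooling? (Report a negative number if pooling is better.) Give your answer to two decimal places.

-24.11

Least-cost separating signal: s* solves 102 = 165 − 20.8·s*, so s* = (165 − 102)/20.8 ≈ 3.0288.
High-ability type's separating payoff: 165 − 14.2 × s* = 165 − 14.2 × (165 − 102)/20.8 = 165 − 894.6/20.8 ≈ 121.9904.
Pooling payoff: 0.70 × 165 + 0.30 × 102 = 146.1.
Difference: 121.9904 − 146.1 = -24.1096, i.e. -24.11 to two decimal places.
The high-ability type would prefer the pooling outcome.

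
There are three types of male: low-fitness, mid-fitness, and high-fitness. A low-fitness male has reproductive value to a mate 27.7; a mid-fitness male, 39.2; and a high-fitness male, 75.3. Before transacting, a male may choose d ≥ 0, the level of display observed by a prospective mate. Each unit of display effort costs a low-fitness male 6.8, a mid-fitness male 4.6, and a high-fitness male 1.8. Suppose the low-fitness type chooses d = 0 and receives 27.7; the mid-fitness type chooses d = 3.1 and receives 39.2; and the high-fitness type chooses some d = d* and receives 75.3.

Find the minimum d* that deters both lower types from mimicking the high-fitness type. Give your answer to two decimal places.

Low-fitness type (on-path payoff 27.7) won't mimic when 27.7 ≥ 75.3 − 6.8·d*, i.e. d* ≥ 7.00.
Mid-fitness type (on-path payoff 39.2 − 4.6×3.1 = 24.94) won't mimic when 24.94 ≥ 75.3 − 4.6·d*, i.e. d* ≥ 10.95.
Both must hold, so d* = max(7.00, 10.95) = 10.95. The mid-fitness type's constraint binds.

10.95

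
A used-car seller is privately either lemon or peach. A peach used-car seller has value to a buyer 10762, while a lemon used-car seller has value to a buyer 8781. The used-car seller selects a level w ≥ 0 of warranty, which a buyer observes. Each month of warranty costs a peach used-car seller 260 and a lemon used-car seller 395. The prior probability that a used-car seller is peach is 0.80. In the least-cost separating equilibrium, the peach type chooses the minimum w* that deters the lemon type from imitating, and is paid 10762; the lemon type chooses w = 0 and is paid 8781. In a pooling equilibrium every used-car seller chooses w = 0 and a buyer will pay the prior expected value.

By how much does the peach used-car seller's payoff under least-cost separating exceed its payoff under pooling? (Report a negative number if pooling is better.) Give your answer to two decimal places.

-907.75

Least-cost separating signal: w* solves 8781 = 10762 − 395·w*, so w* = (10762 − 8781)/395 ≈ 5.0152.
Peach type's separating payoff: 10762 − 260 × w* = 10762 − 260 × (10762 − 8781)/395 = 10762 − 515060/395 ≈ 9458.0506.
Pooling payoff: 0.80 × 10762 + 0.20 × 8781 = 10365.8.
Difference: 9458.0506 − 10365.8 = -907.7494, i.e. -907.75 to two decimal places.
The peach type would prefer the pooling outcome.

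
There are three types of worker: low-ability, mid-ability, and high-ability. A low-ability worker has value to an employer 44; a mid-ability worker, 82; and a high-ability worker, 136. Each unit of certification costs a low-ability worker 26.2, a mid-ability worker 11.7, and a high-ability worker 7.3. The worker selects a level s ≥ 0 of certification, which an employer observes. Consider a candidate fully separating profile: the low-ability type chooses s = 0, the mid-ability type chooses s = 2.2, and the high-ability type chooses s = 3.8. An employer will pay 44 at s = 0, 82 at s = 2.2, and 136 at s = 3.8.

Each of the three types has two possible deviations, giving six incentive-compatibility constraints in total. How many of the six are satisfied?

5

Mid-ability (own payoff 82 − 11.7×2.2 = 56.26): to s=0 gives 44 → no gain ✓; to s=3.8 gives 136 − 11.7×3.8 = 91.54 → profitable ✗.
High-ability (own payoff 136 − 7.3×3.8 = 108.26): to s=0 gives 44 → no gain ✓; to s=2.2 gives 82 − 7.3×2.2 = 65.94 → no gain ✓.
Low-ability (own payoff 44): to s=2.2 gives 82 − 26.2×2.2 = 24.36 → no gain ✓; to s=3.8 gives 136 − 26.2×3.8 = 36.44 → no gain ✓.
5 of the 6 constraints hold; not an equilibrium.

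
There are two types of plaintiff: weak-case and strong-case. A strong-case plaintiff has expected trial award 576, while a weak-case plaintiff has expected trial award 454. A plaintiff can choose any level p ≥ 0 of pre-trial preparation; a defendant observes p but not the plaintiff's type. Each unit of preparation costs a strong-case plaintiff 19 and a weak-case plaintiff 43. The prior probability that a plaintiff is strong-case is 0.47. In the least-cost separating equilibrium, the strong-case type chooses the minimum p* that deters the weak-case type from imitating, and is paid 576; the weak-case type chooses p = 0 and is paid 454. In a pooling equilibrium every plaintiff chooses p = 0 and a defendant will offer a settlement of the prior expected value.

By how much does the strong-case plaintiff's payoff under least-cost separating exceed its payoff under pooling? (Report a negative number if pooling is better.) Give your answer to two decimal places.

10.75

Least-cost separating signal: p* solves 454 = 576 − 43·p*, so p* = (576 − 454)/43 ≈ 2.8372.
Strong-case type's separating payoff: 576 − 19 × p* = 576 − 19 × (576 − 454)/43 = 576 − 2318/43 ≈ 522.0930.
Pooling payoff: 0.47 × 576 + 0.53 × 454 = 511.34.
Difference: 522.0930 − 511.34 = 10.753, i.e. 10.75 to two decimal places.
The strong-case type prefers to separate.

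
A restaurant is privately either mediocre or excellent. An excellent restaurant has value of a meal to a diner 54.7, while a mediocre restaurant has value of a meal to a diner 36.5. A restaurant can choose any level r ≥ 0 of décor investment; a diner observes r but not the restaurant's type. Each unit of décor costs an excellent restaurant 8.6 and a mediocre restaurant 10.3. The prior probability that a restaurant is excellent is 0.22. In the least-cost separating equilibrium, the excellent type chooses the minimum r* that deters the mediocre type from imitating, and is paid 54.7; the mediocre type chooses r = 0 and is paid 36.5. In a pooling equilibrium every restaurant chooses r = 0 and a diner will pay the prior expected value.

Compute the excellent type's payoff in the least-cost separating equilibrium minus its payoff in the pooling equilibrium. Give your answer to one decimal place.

Least-cost separating signal: r* solves 36.5 = 54.7 − 10.3·r*, so r* = (54.7 − 36.5)/10.3 ≈ 1.7670.
Excellent type's separating payoff: 54.7 − 8.6 × r* = 54.7 − 8.6 × (54.7 − 36.5)/10.3 = 54.7 − 156.52/10.3 ≈ 39.504.
Pooling payoff: 0.22 × 54.7 + 0.78 × 36.5 = 40.504.
Difference: 39.504 − 40.504 = -1.0.
The excellent type would prefer the pooling outcome.

-1.0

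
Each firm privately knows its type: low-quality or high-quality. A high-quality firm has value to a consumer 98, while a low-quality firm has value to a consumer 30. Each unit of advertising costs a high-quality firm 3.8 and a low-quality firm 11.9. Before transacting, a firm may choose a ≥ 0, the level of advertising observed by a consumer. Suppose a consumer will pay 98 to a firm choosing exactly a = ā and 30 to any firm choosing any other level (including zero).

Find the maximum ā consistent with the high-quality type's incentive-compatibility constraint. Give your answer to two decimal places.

Choosing ā yields the high-quality type 98 − 3.8·ā; choosing zero yields 30.
The high-quality type is indifferent at 98 − 3.8·ā = 30, i.e. ā = (98 − 30) / 3.8 ≈ 17.89.
For any ā above 17.89 the high-quality type would rather pool at zero, so separation collapses.

17.89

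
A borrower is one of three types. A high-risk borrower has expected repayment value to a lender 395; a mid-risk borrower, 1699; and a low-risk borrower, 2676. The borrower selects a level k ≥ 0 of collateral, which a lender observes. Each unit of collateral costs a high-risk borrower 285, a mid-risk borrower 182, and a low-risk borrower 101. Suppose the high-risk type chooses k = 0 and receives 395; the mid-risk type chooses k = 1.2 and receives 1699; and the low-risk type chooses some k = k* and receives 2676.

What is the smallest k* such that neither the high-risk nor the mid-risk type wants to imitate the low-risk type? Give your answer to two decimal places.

Mid-risk type (on-path payoff 1699 − 182×1.2 = 1480.6) won't mimic when 1480.6 ≥ 2676 − 182·k*, i.e. k* ≥ 6.57.
High-risk type (on-path payoff 395) won't mimic when 395 ≥ 2676 − 285·k*, i.e. k* ≥ 8.00.
Both must hold, so k* = max(8.00, 6.57) = 8.00. The high-risk type's constraint binds.

8.00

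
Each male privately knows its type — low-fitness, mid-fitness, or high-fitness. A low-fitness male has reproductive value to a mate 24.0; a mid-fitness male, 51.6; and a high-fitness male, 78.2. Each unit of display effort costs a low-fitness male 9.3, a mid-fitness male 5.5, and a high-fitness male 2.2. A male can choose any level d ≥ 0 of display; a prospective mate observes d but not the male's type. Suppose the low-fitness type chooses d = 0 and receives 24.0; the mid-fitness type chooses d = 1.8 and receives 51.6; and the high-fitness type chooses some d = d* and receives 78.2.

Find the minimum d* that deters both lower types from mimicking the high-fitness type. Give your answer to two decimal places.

Mid-fitness type (on-path payoff 51.6 − 5.5×1.8 = 41.7) won't mimic when 41.7 ≥ 78.2 − 5.5·d*, i.e. d* ≥ 6.64.
Low-fitness type (on-path payoff 24.0) won't mimic when 24.0 ≥ 78.2 − 9.3·d*, i.e. d* ≥ 5.83.
Both must hold, so d* = max(5.83, 6.64) = 6.64. The mid-fitness type's constraint binds.

6.64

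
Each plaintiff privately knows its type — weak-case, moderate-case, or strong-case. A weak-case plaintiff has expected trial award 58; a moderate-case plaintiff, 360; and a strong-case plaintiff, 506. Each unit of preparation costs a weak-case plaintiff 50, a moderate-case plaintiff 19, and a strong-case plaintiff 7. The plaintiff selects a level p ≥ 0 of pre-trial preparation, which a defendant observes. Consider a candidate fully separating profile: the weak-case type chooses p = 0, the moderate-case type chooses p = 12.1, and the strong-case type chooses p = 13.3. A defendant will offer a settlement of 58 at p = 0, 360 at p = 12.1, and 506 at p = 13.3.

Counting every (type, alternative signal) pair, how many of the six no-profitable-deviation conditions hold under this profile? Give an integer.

Moderate-case (own payoff 360 − 19×12.1 = 130.1): to p=0 gives 58 → no gain ✓; to p=13.3 gives 506 − 19×13.3 = 253.3 → profitable ✗.
Weak-case (own payoff 58): to p=12.1 gives 360 − 50×12.1 = -245 → no gain ✓; to p=13.3 gives 506 − 50×13.3 = -159 → no gain ✓.
Strong-case (own payoff 506 − 7×13.3 = 412.9): to p=0 gives 58 → no gain ✓; to p=12.1 gives 360 − 7×12.1 = 275.3 → no gain ✓.
5 of the 6 constraints hold; not an equilibrium.

5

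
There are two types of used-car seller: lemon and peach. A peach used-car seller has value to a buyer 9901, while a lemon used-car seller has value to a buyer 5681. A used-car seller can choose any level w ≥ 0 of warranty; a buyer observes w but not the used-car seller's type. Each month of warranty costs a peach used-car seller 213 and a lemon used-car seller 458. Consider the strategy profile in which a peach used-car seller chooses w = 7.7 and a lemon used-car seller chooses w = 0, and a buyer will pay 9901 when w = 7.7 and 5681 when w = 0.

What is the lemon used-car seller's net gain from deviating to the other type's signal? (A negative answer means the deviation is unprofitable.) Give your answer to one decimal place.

693.4

Playing w = 0 the lemon used-car seller receives 5681.
Deviating to w = 7.7 brings payment 9901 at cost 458 × 7.7 = 3526.6, netting 6374.4.
Gain from deviating: 6374.4 − 5681 = 693.4.
The gain is positive, so the lemon type's incentive-compatibility constraint is violated — this profile is not a separating equilibrium.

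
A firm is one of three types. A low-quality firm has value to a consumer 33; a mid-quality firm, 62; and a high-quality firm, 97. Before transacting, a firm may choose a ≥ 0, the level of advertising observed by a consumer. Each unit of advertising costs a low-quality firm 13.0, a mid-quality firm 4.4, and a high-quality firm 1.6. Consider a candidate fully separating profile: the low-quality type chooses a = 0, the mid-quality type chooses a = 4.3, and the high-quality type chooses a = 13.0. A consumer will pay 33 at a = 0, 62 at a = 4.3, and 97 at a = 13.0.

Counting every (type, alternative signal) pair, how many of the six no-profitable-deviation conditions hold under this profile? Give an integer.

6

High-quality (own payoff 97 − 1.6×13.0 = 76.2): to a=0 gives 33 → no gain ✓; to a=4.3 gives 62 − 1.6×4.3 = 55.12 → no gain ✓.
Mid-quality (own payoff 62 − 4.4×4.3 = 43.08): to a=0 gives 33 → no gain ✓; to a=13.0 gives 97 − 4.4×13.0 = 39.8 → no gain ✓.
Low-quality (own payoff 33): to a=4.3 gives 62 − 13.0×4.3 = 6.1 → no gain ✓; to a=13.0 gives 97 − 13.0×13.0 = -72 → no gain ✓.
6 of the 6 constraints hold; this profile is a separating equilibrium.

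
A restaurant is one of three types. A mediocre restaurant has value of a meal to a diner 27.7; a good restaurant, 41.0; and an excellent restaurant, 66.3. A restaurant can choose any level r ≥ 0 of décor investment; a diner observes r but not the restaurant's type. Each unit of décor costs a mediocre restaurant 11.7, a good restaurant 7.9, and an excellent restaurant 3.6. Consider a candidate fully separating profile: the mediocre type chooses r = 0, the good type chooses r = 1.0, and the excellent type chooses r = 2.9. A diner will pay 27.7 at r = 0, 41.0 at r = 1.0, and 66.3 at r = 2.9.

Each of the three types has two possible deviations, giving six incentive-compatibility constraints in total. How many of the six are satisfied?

3

Mediocre (own payoff 27.7): to r=1.0 gives 41.0 − 11.7×1.0 = 29.3 → profitable ✗; to r=2.9 gives 66.3 − 11.7×2.9 = 32.37 → profitable ✗.
Good (own payoff 41.0 − 7.9×1.0 = 33.1): to r=0 gives 27.7 → no gain ✓; to r=2.9 gives 66.3 − 7.9×2.9 = 43.39 → profitable ✗.
Excellent (own payoff 66.3 − 3.6×2.9 = 55.86): to r=0 gives 27.7 → no gain ✓; to r=1.0 gives 41.0 − 3.6×1.0 = 37.4 → no gain ✓.
3 of the 6 constraints hold; not an equilibrium.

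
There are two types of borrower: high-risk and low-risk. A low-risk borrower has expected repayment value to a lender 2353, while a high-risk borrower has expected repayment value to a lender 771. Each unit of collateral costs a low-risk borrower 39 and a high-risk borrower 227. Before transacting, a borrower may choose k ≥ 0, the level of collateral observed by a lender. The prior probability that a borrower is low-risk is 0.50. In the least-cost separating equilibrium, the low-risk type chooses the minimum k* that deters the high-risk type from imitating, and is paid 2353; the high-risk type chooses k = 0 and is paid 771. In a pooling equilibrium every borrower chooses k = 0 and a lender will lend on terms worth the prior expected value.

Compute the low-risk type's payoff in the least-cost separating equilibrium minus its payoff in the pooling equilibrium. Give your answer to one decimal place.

Least-cost separating signal: k* solves 771 = 2353 − 227·k*, so k* = (2353 − 771)/227 ≈ 6.9692.
Low-risk type's separating payoff: 2353 − 39 × k* = 2353 − 39 × (2353 − 771)/227 = 2353 − 61698/227 ≈ 2081.203.
Pooling payoff: 0.50 × 2353 + 0.50 × 771 = 1562.
Difference: 2081.203 − 1562 = 519.203, i.e. 519.2 to one decimal place.
The low-risk type prefers to separate.

519.2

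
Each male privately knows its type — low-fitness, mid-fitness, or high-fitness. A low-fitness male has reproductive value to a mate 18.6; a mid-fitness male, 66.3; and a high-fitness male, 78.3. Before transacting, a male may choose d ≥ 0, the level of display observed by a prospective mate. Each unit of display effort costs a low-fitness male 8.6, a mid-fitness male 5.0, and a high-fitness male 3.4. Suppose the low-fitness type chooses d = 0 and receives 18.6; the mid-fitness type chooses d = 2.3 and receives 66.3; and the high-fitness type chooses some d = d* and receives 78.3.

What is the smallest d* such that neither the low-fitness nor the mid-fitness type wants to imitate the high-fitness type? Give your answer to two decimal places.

6.94

Mid-fitness type (on-path payoff 66.3 − 5.0×2.3 = 54.8) won't mimic when 54.8 ≥ 78.3 − 5.0·d*, i.e. d* ≥ 4.70.
Low-fitness type (on-path payoff 18.6) won't mimic when 18.6 ≥ 78.3 − 8.6·d*, i.e. d* ≥ 6.94.
Both must hold, so d* = max(6.94, 4.70) = 6.94. The low-fitness type's constraint binds.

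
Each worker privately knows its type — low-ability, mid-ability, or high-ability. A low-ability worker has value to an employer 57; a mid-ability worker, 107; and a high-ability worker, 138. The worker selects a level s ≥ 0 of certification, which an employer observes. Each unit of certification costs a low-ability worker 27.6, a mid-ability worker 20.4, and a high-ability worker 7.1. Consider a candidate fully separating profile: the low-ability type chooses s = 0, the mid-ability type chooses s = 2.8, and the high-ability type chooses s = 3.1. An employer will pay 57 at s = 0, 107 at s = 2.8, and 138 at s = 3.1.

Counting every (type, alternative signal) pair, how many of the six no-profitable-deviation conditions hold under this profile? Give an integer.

Low-ability (own payoff 57): to s=2.8 gives 107 − 27.6×2.8 = 29.72 → no gain ✓; to s=3.1 gives 138 − 27.6×3.1 = 52.44 → no gain ✓.
High-ability (own payoff 138 − 7.1×3.1 = 115.99): to s=0 gives 57 → no gain ✓; to s=2.8 gives 107 − 7.1×2.8 = 87.12 → no gain ✓.
Mid-ability (own payoff 107 − 20.4×2.8 = 49.88): to s=0 gives 57 → profitable ✗; to s=3.1 gives 138 − 20.4×3.1 = 74.76 → profitable ✗.
4 of the 6 constraints hold; not an equilibrium.

4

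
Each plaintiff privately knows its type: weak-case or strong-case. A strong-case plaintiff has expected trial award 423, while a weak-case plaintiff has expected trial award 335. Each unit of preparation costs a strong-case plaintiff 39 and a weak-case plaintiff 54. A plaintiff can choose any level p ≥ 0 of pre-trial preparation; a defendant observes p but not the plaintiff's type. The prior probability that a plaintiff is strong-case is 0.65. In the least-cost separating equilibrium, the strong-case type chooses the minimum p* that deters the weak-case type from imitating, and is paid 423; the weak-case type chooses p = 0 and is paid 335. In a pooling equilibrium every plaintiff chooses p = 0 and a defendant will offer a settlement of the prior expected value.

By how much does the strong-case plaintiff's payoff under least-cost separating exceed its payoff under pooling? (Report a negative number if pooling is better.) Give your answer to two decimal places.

Least-cost separating signal: p* solves 335 = 423 − 54·p*, so p* = (423 − 335)/54 ≈ 1.6296.
Strong-case type's separating payoff: 423 − 39 × p* = 423 − 39 × (423 − 335)/54 = 423 − 3432/54 ≈ 359.4444.
Pooling payoff: 0.65 × 423 + 0.35 × 335 = 392.2.
Difference: 359.4444 − 392.2 = -32.7556, i.e. -32.76 to two decimal places.
The strong-case type would prefer the pooling outcome.

-32.76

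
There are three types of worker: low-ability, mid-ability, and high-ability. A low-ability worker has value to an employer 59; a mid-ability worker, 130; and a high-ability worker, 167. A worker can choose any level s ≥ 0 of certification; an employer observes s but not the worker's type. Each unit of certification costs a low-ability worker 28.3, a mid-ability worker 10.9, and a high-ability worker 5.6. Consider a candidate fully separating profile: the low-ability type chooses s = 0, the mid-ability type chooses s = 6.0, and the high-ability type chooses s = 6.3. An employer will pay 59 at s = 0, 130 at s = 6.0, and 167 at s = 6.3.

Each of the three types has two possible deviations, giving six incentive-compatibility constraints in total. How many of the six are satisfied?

Low-ability (own payoff 59): to s=6.0 gives 130 − 28.3×6.0 = -39.8 → no gain ✓; to s=6.3 gives 167 − 28.3×6.3 = -11.29 → no gain ✓.
High-ability (own payoff 167 − 5.6×6.3 = 131.72): to s=0 gives 59 → no gain ✓; to s=6.0 gives 130 − 5.6×6.0 = 96.4 → no gain ✓.
Mid-ability (own payoff 130 − 10.9×6.0 = 64.6): to s=0 gives 59 → no gain ✓; to s=6.3 gives 167 − 10.9×6.3 = 98.33 → profitable ✗.
5 of the 6 constraints hold; not an equilibrium.

5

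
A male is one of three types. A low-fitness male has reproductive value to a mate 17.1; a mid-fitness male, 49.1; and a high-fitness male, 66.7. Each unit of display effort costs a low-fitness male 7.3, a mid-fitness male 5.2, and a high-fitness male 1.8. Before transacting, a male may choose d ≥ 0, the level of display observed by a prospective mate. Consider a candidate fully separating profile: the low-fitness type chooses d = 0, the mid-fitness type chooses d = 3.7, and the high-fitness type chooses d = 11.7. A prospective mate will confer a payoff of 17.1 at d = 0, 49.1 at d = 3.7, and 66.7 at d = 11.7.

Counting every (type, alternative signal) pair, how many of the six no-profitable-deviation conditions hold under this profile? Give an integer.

5

Low-fitness (own payoff 17.1): to d=3.7 gives 49.1 − 7.3×3.7 = 22.09 → profitable ✗; to d=11.7 gives 66.7 − 7.3×11.7 = -18.71 → no gain ✓.
Mid-fitness (own payoff 49.1 − 5.2×3.7 = 29.86): to d=0 gives 17.1 → no gain ✓; to d=11.7 gives 66.7 − 5.2×11.7 = 5.86 → no gain ✓.
High-fitness (own payoff 66.7 − 1.8×11.7 = 45.64): to d=0 gives 17.1 → no gain ✓; to d=3.7 gives 49.1 − 1.8×3.7 = 42.44 → no gain ✓.
5 of the 6 constraints hold; not an equilibrium.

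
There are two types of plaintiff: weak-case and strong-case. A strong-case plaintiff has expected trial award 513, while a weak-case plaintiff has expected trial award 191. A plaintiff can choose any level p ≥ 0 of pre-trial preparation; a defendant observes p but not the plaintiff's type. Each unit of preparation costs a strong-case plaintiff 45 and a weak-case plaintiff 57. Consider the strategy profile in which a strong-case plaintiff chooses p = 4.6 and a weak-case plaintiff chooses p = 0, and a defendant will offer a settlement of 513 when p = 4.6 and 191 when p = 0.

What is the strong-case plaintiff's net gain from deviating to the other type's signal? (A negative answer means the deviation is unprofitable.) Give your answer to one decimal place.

Playing p = 4.6 the strong-case plaintiff receives 513 − 45 × 4.6 = 306.
Deviating to p = 0 yields 191 instead.
Gain from deviating: 191 − 306 = -115.0.
The gain is negative, so the strong-case type's incentive-compatibility constraint is satisfied.

-115.0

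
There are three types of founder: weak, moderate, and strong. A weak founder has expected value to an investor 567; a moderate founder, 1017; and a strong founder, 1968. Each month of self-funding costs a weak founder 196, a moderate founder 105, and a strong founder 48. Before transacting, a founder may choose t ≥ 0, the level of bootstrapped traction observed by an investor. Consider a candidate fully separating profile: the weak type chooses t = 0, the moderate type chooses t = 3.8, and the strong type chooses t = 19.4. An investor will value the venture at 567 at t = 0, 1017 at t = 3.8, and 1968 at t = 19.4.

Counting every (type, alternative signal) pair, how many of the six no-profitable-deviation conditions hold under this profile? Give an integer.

Moderate (own payoff 1017 − 105×3.8 = 618): to t=0 gives 567 → no gain ✓; to t=19.4 gives 1968 − 105×19.4 = -69 → no gain ✓.
Weak (own payoff 567): to t=3.8 gives 1017 − 196×3.8 = 272.2 → no gain ✓; to t=19.4 gives 1968 − 196×19.4 = -1834.4 → no gain ✓.
Strong (own payoff 1968 − 48×19.4 = 1036.8): to t=0 gives 567 → no gain ✓; to t=3.8 gives 1017 − 48×3.8 = 834.6 → no gain ✓.
6 of the 6 constraints hold; this profile is a separating equilibrium.

6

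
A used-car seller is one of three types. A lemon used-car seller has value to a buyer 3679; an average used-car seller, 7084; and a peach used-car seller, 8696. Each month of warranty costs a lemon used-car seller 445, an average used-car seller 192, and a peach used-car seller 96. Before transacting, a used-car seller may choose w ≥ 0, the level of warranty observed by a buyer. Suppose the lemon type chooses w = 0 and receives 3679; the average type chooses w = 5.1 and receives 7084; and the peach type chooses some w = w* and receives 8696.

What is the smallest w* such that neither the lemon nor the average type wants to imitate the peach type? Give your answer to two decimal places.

Average type (on-path payoff 7084 − 192×5.1 = 6104.8) won't mimic when 6104.8 ≥ 8696 − 192·w*, i.e. w* ≥ 13.50.
Lemon type (on-path payoff 3679) won't mimic when 3679 ≥ 8696 − 445·w*, i.e. w* ≥ 11.27.
Both must hold, so w* = max(11.27, 13.50) = 13.50. The average type's constraint binds.

13.50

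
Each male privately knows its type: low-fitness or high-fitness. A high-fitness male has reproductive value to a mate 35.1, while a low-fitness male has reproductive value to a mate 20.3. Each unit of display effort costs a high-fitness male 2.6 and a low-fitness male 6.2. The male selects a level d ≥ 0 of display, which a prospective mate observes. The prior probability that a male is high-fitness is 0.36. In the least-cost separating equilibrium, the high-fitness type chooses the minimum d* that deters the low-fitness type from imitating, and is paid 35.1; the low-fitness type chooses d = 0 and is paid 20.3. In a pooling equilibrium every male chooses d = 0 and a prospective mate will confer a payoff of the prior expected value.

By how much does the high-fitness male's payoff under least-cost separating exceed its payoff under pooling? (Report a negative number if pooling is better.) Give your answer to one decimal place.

Least-cost separating signal: d* solves 20.3 = 35.1 − 6.2·d*, so d* = (35.1 − 20.3)/6.2 ≈ 2.3871.
High-fitness type's separating payoff: 35.1 − 2.6 × d* = 35.1 − 2.6 × (35.1 − 20.3)/6.2 = 35.1 − 38.48/6.2 ≈ 28.894.
Pooling payoff: 0.36 × 35.1 + 0.64 × 20.3 = 25.628.
Difference: 28.894 − 25.628 = 3.266, i.e. 3.3 to one decimal place.
The high-fitness type prefers to separate.

3.3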